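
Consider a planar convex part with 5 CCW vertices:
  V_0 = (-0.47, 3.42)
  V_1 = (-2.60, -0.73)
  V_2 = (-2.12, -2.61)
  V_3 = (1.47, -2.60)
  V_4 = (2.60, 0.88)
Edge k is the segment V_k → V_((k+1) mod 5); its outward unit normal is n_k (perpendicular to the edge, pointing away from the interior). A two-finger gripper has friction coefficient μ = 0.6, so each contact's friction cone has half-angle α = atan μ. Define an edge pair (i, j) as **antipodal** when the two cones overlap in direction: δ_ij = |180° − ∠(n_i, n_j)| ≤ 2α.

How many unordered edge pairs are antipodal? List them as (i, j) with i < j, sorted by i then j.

α = atan 0.6 = 30.96°;  2α = 61.93°
n_0 = (-0.8897, +0.4566)
n_1 = (-0.9689, -0.2474)
n_2 = (+0.0028, -1.0000)
n_3 = (+0.9511, -0.3088)
n_4 = (+0.6375, +0.7705)
  (0,1): δ = 138.51°  ·
  (0,2): δ = 62.67°  ·
  (0,3): δ = 9.18°  ✓
  (0,4): δ = 77.57°  ·
  (1,2): δ = 104.16°  ·
  (1,3): δ = 32.31°  ✓
  (1,4): δ = 36.07°  ✓
  (2,3): δ = 108.15°  ·
  (2,4): δ = 39.76°  ✓
  (3,4): δ = 111.61°  ·
antipodal pairs: 4

count = 4; pairs: (0,3), (1,3), (1,4), (2,4)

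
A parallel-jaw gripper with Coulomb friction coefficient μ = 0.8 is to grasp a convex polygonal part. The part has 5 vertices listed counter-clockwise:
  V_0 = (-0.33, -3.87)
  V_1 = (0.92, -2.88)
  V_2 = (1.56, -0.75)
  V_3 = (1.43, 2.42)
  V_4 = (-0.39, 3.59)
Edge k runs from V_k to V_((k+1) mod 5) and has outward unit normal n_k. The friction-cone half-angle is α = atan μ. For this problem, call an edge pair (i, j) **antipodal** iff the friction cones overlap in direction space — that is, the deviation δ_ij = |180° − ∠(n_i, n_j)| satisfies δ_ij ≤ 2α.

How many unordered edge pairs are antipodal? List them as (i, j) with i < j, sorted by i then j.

count = 5; pairs: (0,3), (0,4), (1,4), (2,4), (3,4)

α = atan 0.8 = 38.66°;  2α = 77.32°
n_0 = (+0.6209, -0.7839)
n_1 = (+0.9577, -0.2878)
n_2 = (+0.9992, +0.0410)
n_3 = (+0.5408, +0.8412)
n_4 = (-1.0000, -0.0080)
  (0,1): δ = 145.10°  ·
  (0,2): δ = 126.03°  ·
  (0,3): δ = 71.11°  ✓
  (0,4): δ = 52.08°  ✓
  (1,2): δ = 160.93°  ·
  (1,3): δ = 106.01°  ·
  (1,4): δ = 17.18°  ✓
  (2,3): δ = 125.08°  ·
  (2,4): δ = 1.89°  ✓
  (3,4): δ = 56.80°  ✓
antipodal pairs: 5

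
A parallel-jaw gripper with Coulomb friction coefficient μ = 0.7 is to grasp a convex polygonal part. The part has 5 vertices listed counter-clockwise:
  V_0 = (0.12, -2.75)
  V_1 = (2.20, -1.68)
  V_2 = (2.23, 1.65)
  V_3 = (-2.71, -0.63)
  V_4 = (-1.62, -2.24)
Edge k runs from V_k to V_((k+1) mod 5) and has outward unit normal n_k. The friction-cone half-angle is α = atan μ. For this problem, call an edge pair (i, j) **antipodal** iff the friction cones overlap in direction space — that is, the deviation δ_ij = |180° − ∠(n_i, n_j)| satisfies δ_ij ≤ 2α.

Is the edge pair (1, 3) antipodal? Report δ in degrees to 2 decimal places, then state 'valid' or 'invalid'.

α = atan 0.7 = 34.99°;  2α = 69.98°
edge 1: e_1 = (+0.03, +3.33);  n_1 = (+1.0000, -0.0090)
edge 3: e_3 = (+1.09, -1.61);  n_3 = (-0.8281, -0.5606)
∠(n_1, n_3) = 145.39°
δ = |180° − 145.39°| = 34.61°
34.61° ≤ 2α = 69.98°  →  valid

δ = 34.61°, valid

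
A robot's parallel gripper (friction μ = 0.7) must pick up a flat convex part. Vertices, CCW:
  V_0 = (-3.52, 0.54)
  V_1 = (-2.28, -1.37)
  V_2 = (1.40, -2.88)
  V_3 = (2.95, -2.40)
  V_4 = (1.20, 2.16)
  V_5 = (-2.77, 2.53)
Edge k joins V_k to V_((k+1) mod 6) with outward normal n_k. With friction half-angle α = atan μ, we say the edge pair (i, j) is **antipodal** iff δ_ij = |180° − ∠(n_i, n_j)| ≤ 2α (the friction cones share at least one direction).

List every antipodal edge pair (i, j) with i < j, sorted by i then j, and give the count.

count = 7; pairs: (0,3), (0,4), (1,3), (1,4), (2,4), (2,5), (3,5)

α = atan 0.7 = 34.99°;  2α = 69.98°
n_0 = (-0.8387, -0.5445)
n_1 = (-0.3796, -0.9251)
n_2 = (+0.2958, -0.9552)
n_3 = (+0.9336, +0.3583)
n_4 = (+0.0928, +0.9957)
n_5 = (-0.9357, +0.3527)
  (0,1): δ = 145.30°  ·
  (0,2): δ = 105.79°  ·
  (0,3): δ = 12.00°  ✓
  (0,4): δ = 51.68°  ✓
  (0,5): δ = 126.36°  ·
  (1,2): δ = 140.48°  ·
  (1,3): δ = 46.69°  ✓
  (1,4): δ = 16.99°  ✓
  (1,5): δ = 91.66°  ·
  (2,3): δ = 86.21°  ·
  (2,4): δ = 22.53°  ✓
  (2,5): δ = 52.14°  ✓
  (3,4): δ = 116.32°  ·
  (3,5): δ = 41.65°  ✓
  (4,5): δ = 105.33°  ·
antipodal pairs: 7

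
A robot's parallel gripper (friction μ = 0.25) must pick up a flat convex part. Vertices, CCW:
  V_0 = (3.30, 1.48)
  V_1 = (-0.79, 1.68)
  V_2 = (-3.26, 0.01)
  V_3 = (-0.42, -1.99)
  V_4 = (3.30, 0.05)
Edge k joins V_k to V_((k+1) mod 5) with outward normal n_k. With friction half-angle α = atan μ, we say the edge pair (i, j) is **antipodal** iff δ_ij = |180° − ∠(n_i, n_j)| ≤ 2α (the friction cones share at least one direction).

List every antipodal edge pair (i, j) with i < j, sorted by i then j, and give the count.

α = atan 0.25 = 14.04°;  2α = 28.07°
n_0 = (+0.0488, +0.9988)
n_1 = (-0.5601, +0.8284)
n_2 = (-0.5758, -0.8176)
n_3 = (+0.4808, -0.8768)
n_4 = (+1.0000, -0.0000)
  (0,1): δ = 143.14°  ·
  (0,2): δ = 32.35°  ·
  (0,3): δ = 31.54°  ·
  (0,4): δ = 92.80°  ·
  (1,2): δ = 69.22°  ·
  (1,3): δ = 5.32°  ✓
  (1,4): δ = 55.94°  ·
  (2,3): δ = 116.11°  ·
  (2,4): δ = 54.85°  ·
  (3,4): δ = 118.74°  ·
antipodal pairs: 1

count = 1; pairs: (1,3)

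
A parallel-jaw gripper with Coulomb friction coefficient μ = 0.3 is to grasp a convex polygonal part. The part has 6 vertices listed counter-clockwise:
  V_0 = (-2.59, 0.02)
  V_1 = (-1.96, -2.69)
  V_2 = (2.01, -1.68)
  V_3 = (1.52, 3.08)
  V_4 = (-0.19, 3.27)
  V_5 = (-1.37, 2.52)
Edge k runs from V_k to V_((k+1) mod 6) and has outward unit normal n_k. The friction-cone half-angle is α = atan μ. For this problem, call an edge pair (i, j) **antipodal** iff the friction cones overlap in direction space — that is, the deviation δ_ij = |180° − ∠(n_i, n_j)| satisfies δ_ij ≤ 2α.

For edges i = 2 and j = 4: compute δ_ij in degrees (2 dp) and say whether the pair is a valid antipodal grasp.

α = atan 0.3 = 16.70°;  2α = 33.40°
edge 2: e_2 = (-0.49, +4.76);  n_2 = (+0.9947, +0.1024)
edge 4: e_4 = (-1.18, -0.75);  n_4 = (-0.5364, +0.8440)
∠(n_2, n_4) = 116.56°
δ = |180° − 116.56°| = 63.44°
63.44° > 2α = 33.40°  →  invalid

δ = 63.44°, invalid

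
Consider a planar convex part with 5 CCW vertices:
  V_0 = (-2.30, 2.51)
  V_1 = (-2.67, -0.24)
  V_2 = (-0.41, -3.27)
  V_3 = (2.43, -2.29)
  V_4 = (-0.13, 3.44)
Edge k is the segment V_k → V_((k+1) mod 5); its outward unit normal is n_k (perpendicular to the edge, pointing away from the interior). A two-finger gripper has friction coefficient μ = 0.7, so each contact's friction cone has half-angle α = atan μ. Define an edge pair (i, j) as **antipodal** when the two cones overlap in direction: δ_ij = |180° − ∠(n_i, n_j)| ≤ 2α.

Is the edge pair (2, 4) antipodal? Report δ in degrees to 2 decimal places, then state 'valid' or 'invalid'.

δ = 4.16°, valid

α = atan 0.7 = 34.99°;  2α = 69.98°
edge 2: e_2 = (+2.84, +0.98);  n_2 = (+0.3262, -0.9453)
edge 4: e_4 = (-2.17, -0.93);  n_4 = (-0.3939, +0.9191)
∠(n_2, n_4) = 175.84°
δ = |180° − 175.84°| = 4.16°
4.16° ≤ 2α = 69.98°  →  valid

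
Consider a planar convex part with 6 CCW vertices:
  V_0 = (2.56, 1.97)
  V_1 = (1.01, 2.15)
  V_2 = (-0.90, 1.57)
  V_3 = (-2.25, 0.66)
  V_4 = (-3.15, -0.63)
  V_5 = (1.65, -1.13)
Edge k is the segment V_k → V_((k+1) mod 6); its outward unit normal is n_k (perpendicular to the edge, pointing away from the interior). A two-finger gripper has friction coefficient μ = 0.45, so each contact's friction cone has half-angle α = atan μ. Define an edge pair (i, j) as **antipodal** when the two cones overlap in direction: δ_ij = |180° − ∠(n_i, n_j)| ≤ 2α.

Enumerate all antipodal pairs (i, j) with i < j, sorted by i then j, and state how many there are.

count = 5; pairs: (0,4), (1,4), (2,4), (2,5), (3,5)

α = atan 0.45 = 24.23°;  2α = 48.46°
n_0 = (+0.1154, +0.9933)
n_1 = (-0.2906, +0.9569)
n_2 = (-0.5589, +0.8292)
n_3 = (-0.8201, +0.5722)
n_4 = (-0.1036, -0.9946)
n_5 = (+0.9595, -0.2817)
  (0,1): δ = 156.48°  ·
  (0,2): δ = 139.39°  ·
  (0,3): δ = 118.28°  ·
  (0,4): δ = 0.68°  ✓
  (0,5): δ = 80.26°  ·
  (1,2): δ = 162.91°  ·
  (1,3): δ = 141.79°  ·
  (1,4): δ = 22.84°  ✓
  (1,5): δ = 56.75°  ·
  (2,3): δ = 158.89°  ·
  (2,4): δ = 39.93°  ✓
  (2,5): δ = 39.66°  ✓
  (3,4): δ = 61.04°  ·
  (3,5): δ = 18.54°  ✓
  (4,5): δ = 100.41°  ·
antipodal pairs: 5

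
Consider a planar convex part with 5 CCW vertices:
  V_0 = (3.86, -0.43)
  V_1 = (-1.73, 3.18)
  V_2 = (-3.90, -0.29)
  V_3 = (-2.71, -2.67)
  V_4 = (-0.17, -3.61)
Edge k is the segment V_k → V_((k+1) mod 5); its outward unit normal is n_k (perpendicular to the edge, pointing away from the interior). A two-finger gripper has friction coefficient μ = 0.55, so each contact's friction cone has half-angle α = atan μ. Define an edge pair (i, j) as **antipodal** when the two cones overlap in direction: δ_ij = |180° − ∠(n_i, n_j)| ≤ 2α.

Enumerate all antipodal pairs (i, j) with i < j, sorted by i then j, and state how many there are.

α = atan 0.55 = 28.81°;  2α = 57.62°
n_0 = (+0.5425, +0.8401)
n_1 = (-0.8479, +0.5302)
n_2 = (-0.8944, -0.4472)
n_3 = (-0.3471, -0.9378)
n_4 = (+0.6195, -0.7850)
  (0,1): δ = 89.17°  ·
  (0,2): δ = 30.58°  ✓
  (0,3): δ = 12.55°  ✓
  (0,4): δ = 71.13°  ·
  (1,2): δ = 121.41°  ·
  (1,3): δ = 78.29°  ·
  (1,4): δ = 19.70°  ✓
  (2,3): δ = 136.87°  ·
  (2,4): δ = 78.29°  ·
  (3,4): δ = 121.42°  ·
antipodal pairs: 3

count = 3; pairs: (0,2), (0,3), (1,4)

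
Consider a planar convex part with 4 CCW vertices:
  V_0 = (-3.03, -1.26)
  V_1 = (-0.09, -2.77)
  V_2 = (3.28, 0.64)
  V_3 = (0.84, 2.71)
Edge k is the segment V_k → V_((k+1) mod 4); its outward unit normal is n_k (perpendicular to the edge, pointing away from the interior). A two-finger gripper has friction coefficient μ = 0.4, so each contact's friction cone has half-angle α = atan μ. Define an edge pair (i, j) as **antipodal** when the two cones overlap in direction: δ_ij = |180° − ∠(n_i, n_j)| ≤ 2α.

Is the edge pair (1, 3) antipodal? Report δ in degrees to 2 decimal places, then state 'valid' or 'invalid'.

α = atan 0.4 = 21.80°;  2α = 43.60°
edge 1: e_1 = (+3.37, +3.41);  n_1 = (+0.7113, -0.7029)
edge 3: e_3 = (-3.87, -3.97);  n_3 = (-0.7161, +0.6980)
∠(n_1, n_3) = 179.61°
δ = |180° − 179.61°| = 0.39°
0.39° ≤ 2α = 43.60°  →  valid

δ = 0.39°, valid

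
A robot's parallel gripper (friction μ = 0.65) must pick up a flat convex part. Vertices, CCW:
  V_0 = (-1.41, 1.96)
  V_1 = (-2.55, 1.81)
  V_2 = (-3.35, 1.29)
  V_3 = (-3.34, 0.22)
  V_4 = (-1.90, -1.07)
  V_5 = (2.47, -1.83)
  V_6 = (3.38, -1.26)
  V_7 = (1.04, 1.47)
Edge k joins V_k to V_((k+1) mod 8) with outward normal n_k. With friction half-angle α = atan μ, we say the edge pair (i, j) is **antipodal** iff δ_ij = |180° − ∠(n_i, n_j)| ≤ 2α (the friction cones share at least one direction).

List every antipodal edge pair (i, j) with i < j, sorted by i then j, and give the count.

α = atan 0.65 = 33.02°;  2α = 66.05°
n_0 = (-0.1305, +0.9915)
n_1 = (-0.5450, +0.8384)
n_2 = (-1.0000, -0.0093)
n_3 = (-0.6672, -0.7448)
n_4 = (-0.1713, -0.9852)
n_5 = (+0.5308, -0.8475)
n_6 = (+0.7593, +0.6508)
n_7 = (+0.1961, +0.9806)
  (0,1): δ = 154.47°  ·
  (0,2): δ = 96.96°  ·
  (0,3): δ = 49.35°  ✓
  (0,4): δ = 17.36°  ✓
  (0,5): δ = 24.57°  ✓
  (0,6): δ = 123.11°  ·
  (0,7): δ = 161.19°  ·
  (1,2): δ = 122.49°  ·
  (1,3): δ = 74.88°  ·
  (1,4): δ = 42.89°  ✓
  (1,5): δ = 0.96°  ✓
  (1,6): δ = 97.58°  ·
  (1,7): δ = 135.67°  ·
  (2,3): δ = 132.39°  ·
  (2,4): δ = 100.40°  ·
  (2,5): δ = 58.47°  ✓
  (2,6): δ = 40.07°  ✓
  (2,7): δ = 78.15°  ·
  (3,4): δ = 148.01°  ·
  (3,5): δ = 106.08°  ·
  (3,6): δ = 7.54°  ✓
  (3,7): δ = 30.55°  ✓
  (4,5): δ = 138.07°  ·
  (4,6): δ = 39.53°  ✓
  (4,7): δ = 1.44°  ✓
  (5,6): δ = 81.46°  ·
  (5,7): δ = 43.37°  ✓
  (6,7): δ = 141.91°  ·
antipodal pairs: 12

count = 12; pairs: (0,3), (0,4), (0,5), (1,4), (1,5), (2,5), (2,6), (3,6), (3,7), (4,6), (4,7), (5,7)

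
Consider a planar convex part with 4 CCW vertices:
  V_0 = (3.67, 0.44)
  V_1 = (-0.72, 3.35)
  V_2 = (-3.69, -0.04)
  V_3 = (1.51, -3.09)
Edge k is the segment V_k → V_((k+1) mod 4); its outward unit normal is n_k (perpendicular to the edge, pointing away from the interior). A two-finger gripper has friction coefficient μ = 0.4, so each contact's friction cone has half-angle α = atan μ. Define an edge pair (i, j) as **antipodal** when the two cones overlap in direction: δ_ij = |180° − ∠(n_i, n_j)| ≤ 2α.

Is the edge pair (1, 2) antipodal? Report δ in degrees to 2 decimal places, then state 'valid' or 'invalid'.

α = atan 0.4 = 21.80°;  2α = 43.60°
edge 1: e_1 = (-2.97, -3.39);  n_1 = (-0.7522, +0.6590)
edge 2: e_2 = (+5.20, -3.05);  n_2 = (-0.5059, -0.8626)
∠(n_1, n_2) = 100.83°
δ = |180° − 100.83°| = 79.17°
79.17° > 2α = 43.60°  →  invalid

δ = 79.17°, invalid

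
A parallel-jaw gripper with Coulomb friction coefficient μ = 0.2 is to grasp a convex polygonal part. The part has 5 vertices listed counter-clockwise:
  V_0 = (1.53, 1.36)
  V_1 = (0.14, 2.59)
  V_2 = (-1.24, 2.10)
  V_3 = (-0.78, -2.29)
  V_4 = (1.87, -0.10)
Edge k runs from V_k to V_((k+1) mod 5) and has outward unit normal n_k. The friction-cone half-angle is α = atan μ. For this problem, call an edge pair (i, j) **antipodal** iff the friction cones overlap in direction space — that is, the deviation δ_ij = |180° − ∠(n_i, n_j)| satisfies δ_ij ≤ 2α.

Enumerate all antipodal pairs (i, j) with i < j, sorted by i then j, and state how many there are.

α = atan 0.2 = 11.31°;  2α = 22.62°
n_0 = (+0.6627, +0.7489)
n_1 = (-0.3346, +0.9424)
n_2 = (-0.9946, -0.1042)
n_3 = (+0.6370, -0.7708)
n_4 = (+0.9739, +0.2268)
  (0,1): δ = 118.95°  ·
  (0,2): δ = 42.51°  ·
  (0,3): δ = 81.08°  ·
  (0,4): δ = 144.61°  ·
  (1,2): δ = 103.57°  ·
  (1,3): δ = 20.02°  ✓
  (1,4): δ = 83.56°  ·
  (2,3): δ = 56.41°  ·
  (2,4): δ = 7.13°  ✓
  (3,4): δ = 116.46°  ·
antipodal pairs: 2

count = 2; pairs: (1,3), (2,4)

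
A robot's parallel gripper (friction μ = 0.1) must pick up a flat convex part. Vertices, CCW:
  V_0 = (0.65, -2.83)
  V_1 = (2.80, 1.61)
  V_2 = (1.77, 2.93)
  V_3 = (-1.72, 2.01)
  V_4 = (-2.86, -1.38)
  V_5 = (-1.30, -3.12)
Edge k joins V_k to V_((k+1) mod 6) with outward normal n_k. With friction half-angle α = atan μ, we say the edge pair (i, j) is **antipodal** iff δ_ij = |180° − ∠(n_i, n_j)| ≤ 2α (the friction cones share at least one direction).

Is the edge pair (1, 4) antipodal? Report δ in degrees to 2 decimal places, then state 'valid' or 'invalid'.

α = atan 0.1 = 5.71°;  2α = 11.42°
edge 1: e_1 = (-1.03, +1.32);  n_1 = (+0.7884, +0.6152)
edge 4: e_4 = (+1.56, -1.74);  n_4 = (-0.7446, -0.6675)
∠(n_1, n_4) = 176.09°
δ = |180° − 176.09°| = 3.91°
3.91° ≤ 2α = 11.42°  →  valid

δ = 3.91°, valid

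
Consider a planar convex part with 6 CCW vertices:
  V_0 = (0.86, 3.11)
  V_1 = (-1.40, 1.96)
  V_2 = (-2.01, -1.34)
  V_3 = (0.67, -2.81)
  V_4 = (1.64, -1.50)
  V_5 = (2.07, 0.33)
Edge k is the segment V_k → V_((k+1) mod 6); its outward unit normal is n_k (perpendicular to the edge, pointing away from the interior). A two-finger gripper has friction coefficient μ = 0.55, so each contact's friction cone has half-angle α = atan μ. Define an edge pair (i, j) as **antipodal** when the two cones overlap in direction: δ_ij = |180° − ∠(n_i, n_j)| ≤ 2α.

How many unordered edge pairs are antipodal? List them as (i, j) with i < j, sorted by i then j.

count = 7; pairs: (0,2), (0,3), (0,4), (1,3), (1,4), (1,5), (2,5)

α = atan 0.55 = 28.81°;  2α = 57.62°
n_0 = (-0.4535, +0.8913)
n_1 = (-0.9833, +0.1818)
n_2 = (-0.4809, -0.8768)
n_3 = (+0.8037, -0.5951)
n_4 = (+0.9735, -0.2287)
n_5 = (+0.9169, +0.3991)
  (0,1): δ = 127.44°  ·
  (0,2): δ = 55.71°  ✓
  (0,3): δ = 26.51°  ✓
  (0,4): δ = 49.81°  ✓
  (0,5): δ = 86.55°  ·
  (1,2): δ = 108.27°  ·
  (1,3): δ = 26.05°  ✓
  (1,4): δ = 2.75°  ✓
  (1,5): δ = 33.99°  ✓
  (2,3): δ = 97.77°  ·
  (2,4): δ = 74.48°  ·
  (2,5): δ = 37.73°  ✓
  (3,4): δ = 156.70°  ·
  (3,5): δ = 119.96°  ·
  (4,5): δ = 143.26°  ·
antipodal pairs: 7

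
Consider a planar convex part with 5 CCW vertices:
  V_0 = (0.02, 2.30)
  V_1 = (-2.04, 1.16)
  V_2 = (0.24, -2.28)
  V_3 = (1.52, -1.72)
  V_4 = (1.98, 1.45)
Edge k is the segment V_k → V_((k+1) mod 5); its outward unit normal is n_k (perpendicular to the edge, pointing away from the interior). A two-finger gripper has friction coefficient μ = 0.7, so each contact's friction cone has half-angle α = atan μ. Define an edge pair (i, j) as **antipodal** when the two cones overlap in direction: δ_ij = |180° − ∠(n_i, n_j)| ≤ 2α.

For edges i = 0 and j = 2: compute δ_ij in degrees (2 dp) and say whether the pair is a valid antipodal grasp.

δ = 5.33°, valid

α = atan 0.7 = 34.99°;  2α = 69.98°
edge 0: e_0 = (-2.06, -1.14);  n_0 = (-0.4842, +0.8750)
edge 2: e_2 = (+1.28, +0.56);  n_2 = (+0.4008, -0.9162)
∠(n_0, n_2) = 174.67°
δ = |180° − 174.67°| = 5.33°
5.33° ≤ 2α = 69.98°  →  valid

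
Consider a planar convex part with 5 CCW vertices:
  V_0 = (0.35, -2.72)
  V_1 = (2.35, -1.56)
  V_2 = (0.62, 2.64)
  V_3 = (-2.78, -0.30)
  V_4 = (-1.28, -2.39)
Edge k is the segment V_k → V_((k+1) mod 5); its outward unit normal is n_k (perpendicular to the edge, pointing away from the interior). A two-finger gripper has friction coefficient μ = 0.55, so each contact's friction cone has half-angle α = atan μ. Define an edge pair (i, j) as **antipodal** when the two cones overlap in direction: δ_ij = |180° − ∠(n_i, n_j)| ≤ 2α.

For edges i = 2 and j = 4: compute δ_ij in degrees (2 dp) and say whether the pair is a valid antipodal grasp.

α = atan 0.55 = 28.81°;  2α = 57.62°
edge 2: e_2 = (-3.40, -2.94);  n_2 = (-0.6541, +0.7564)
edge 4: e_4 = (+1.63, -0.33);  n_4 = (-0.1984, -0.9801)
∠(n_2, n_4) = 127.70°
δ = |180° − 127.70°| = 52.30°
52.30° ≤ 2α = 57.62°  →  valid

δ = 52.30°, valid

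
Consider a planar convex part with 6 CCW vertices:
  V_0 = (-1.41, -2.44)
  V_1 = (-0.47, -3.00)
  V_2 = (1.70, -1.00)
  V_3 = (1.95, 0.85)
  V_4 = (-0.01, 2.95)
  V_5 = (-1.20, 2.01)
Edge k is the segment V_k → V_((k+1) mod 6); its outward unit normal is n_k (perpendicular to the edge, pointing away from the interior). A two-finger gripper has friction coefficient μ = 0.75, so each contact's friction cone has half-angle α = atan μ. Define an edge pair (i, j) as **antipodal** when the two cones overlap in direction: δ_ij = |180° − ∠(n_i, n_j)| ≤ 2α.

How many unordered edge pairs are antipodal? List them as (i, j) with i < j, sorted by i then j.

count = 8; pairs: (0,2), (0,3), (0,4), (1,4), (1,5), (2,4), (2,5), (3,5)

α = atan 0.75 = 36.87°;  2α = 73.74°
n_0 = (-0.5118, -0.8591)
n_1 = (+0.6777, -0.7353)
n_2 = (+0.9910, -0.1339)
n_3 = (+0.7311, +0.6823)
n_4 = (-0.6199, +0.7847)
n_5 = (-0.9989, +0.0471)
  (0,1): δ = 106.55°  ·
  (0,2): δ = 66.91°  ✓
  (0,3): δ = 16.19°  ✓
  (0,4): δ = 69.09°  ✓
  (0,5): δ = 118.08°  ·
  (1,2): δ = 140.36°  ·
  (1,3): δ = 89.64°  ·
  (1,4): δ = 4.36°  ✓
  (1,5): δ = 44.63°  ✓
  (2,3): δ = 129.28°  ·
  (2,4): δ = 44.00°  ✓
  (2,5): δ = 4.99°  ✓
  (3,4): δ = 94.72°  ·
  (3,5): δ = 45.73°  ✓
  (4,5): δ = 131.01°  ·
antipodal pairs: 8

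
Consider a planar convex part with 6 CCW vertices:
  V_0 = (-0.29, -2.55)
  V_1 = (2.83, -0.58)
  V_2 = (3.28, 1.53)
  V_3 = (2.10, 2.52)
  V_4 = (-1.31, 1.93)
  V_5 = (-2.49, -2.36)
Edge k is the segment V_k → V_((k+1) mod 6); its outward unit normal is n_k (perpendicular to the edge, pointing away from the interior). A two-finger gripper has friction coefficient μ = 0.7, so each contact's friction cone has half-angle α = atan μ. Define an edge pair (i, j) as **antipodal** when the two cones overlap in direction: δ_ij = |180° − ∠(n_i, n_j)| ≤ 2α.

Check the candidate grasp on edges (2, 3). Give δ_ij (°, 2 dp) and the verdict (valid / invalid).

δ = 130.19°, invalid

α = atan 0.7 = 34.99°;  2α = 69.98°
edge 2: e_2 = (-1.18, +0.99);  n_2 = (+0.6427, +0.7661)
edge 3: e_3 = (-3.41, -0.59);  n_3 = (-0.1705, +0.9854)
∠(n_2, n_3) = 49.81°
δ = |180° − 49.81°| = 130.19°
130.19° > 2α = 69.98°  →  invalid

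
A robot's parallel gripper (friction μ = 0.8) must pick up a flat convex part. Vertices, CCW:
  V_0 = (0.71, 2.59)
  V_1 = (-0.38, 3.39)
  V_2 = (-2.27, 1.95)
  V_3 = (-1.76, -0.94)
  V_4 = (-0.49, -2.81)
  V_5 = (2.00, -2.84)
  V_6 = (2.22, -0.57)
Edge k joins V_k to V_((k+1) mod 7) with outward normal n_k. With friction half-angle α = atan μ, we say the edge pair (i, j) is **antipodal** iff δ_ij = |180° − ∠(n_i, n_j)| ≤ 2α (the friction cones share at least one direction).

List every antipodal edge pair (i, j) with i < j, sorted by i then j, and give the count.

α = atan 0.8 = 38.66°;  2α = 77.32°
n_0 = (+0.5917, +0.8062)
n_1 = (-0.6060, +0.7954)
n_2 = (-0.9848, -0.1738)
n_3 = (-0.8273, -0.5618)
n_4 = (-0.0120, -0.9999)
n_5 = (+0.9953, -0.0965)
n_6 = (+0.9023, +0.4312)
  (0,1): δ = 106.42°  ·
  (0,2): δ = 43.72°  ✓
  (0,3): δ = 19.54°  ✓
  (0,4): δ = 35.59°  ✓
  (0,5): δ = 120.74°  ·
  (0,6): δ = 151.82°  ·
  (1,2): δ = 117.30°  ·
  (1,3): δ = 93.12°  ·
  (1,4): δ = 37.99°  ✓
  (1,5): δ = 47.16°  ✓
  (1,6): δ = 78.24°  ·
  (2,3): δ = 155.83°  ·
  (2,4): δ = 100.70°  ·
  (2,5): δ = 15.54°  ✓
  (2,6): δ = 15.53°  ✓
  (3,4): δ = 124.87°  ·
  (3,5): δ = 39.72°  ✓
  (3,6): δ = 8.64°  ✓
  (4,5): δ = 94.85°  ·
  (4,6): δ = 63.77°  ✓
  (5,6): δ = 148.92°  ·
antipodal pairs: 10

count = 10; pairs: (0,2), (0,3), (0,4), (1,4), (1,5), (2,5), (2,6), (3,5), (3,6), (4,6)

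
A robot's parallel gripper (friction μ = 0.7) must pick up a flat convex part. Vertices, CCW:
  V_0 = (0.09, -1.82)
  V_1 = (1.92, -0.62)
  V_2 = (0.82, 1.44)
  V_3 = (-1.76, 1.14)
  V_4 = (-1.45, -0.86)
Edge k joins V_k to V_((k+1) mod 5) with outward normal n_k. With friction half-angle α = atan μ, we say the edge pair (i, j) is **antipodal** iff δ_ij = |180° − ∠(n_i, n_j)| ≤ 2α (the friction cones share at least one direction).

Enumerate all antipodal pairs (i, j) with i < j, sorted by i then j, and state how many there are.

count = 5; pairs: (0,2), (0,3), (1,3), (1,4), (2,4)

α = atan 0.7 = 34.99°;  2α = 69.98°
n_0 = (+0.5484, -0.8362)
n_1 = (+0.8821, +0.4710)
n_2 = (-0.1155, +0.9933)
n_3 = (-0.9882, -0.1532)
n_4 = (-0.5290, -0.8486)
  (0,1): δ = 95.15°  ·
  (0,2): δ = 26.62°  ✓
  (0,3): δ = 65.56°  ✓
  (0,4): δ = 114.81°  ·
  (1,2): δ = 111.47°  ·
  (1,3): δ = 19.29°  ✓
  (1,4): δ = 29.96°  ✓
  (2,3): δ = 87.82°  ·
  (2,4): δ = 38.57°  ✓
  (3,4): δ = 130.75°  ·
antipodal pairs: 5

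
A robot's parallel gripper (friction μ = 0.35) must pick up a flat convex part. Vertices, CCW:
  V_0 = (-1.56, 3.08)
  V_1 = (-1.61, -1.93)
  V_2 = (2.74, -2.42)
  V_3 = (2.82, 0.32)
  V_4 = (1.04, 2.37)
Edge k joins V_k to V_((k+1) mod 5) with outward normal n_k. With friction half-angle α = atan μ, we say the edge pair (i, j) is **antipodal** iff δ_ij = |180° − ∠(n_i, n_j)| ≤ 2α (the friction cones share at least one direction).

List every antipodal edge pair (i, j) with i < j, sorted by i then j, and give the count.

count = 2; pairs: (0,2), (1,4)

α = atan 0.35 = 19.29°;  2α = 38.58°
n_0 = (-1.0000, +0.0100)
n_1 = (-0.1119, -0.9937)
n_2 = (+0.9996, -0.0292)
n_3 = (+0.7551, +0.6556)
n_4 = (+0.2634, +0.9647)
  (0,1): δ = 95.86°  ·
  (0,2): δ = 1.10°  ✓
  (0,3): δ = 41.54°  ·
  (0,4): δ = 75.30°  ·
  (1,2): δ = 85.25°  ·
  (1,3): δ = 42.61°  ·
  (1,4): δ = 8.85°  ✓
  (2,3): δ = 137.36°  ·
  (2,4): δ = 103.60°  ·
  (3,4): δ = 146.24°  ·
antipodal pairs: 2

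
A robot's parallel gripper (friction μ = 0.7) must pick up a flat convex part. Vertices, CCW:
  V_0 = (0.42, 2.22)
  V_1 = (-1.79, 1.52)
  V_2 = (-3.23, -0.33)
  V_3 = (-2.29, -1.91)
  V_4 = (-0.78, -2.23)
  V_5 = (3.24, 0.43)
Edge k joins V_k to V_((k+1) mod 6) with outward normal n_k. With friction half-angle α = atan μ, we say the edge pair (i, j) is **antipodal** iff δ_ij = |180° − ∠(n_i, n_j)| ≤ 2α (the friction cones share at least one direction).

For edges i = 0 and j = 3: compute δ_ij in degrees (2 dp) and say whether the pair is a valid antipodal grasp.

α = atan 0.7 = 34.99°;  2α = 69.98°
edge 0: e_0 = (-2.21, -0.70);  n_0 = (-0.3020, +0.9533)
edge 3: e_3 = (+1.51, -0.32);  n_3 = (-0.2073, -0.9783)
∠(n_0, n_3) = 150.46°
δ = |180° − 150.46°| = 29.54°
29.54° ≤ 2α = 69.98°  →  valid

δ = 29.54°, valid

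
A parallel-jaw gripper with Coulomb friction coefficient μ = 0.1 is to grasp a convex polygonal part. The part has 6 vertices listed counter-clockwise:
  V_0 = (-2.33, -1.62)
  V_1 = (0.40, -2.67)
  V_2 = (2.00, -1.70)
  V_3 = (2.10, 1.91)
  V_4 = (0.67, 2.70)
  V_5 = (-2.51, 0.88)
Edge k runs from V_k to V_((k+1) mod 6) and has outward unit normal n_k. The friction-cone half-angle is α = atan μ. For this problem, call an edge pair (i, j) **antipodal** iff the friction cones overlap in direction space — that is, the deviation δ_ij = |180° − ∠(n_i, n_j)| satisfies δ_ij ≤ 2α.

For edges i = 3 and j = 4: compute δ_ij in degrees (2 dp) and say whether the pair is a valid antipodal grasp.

δ = 121.30°, invalid

α = atan 0.1 = 5.71°;  2α = 11.42°
edge 3: e_3 = (-1.43, +0.79);  n_3 = (+0.4836, +0.8753)
edge 4: e_4 = (-3.18, -1.82);  n_4 = (-0.4967, +0.8679)
∠(n_3, n_4) = 58.70°
δ = |180° − 58.70°| = 121.30°
121.30° > 2α = 11.42°  →  invalid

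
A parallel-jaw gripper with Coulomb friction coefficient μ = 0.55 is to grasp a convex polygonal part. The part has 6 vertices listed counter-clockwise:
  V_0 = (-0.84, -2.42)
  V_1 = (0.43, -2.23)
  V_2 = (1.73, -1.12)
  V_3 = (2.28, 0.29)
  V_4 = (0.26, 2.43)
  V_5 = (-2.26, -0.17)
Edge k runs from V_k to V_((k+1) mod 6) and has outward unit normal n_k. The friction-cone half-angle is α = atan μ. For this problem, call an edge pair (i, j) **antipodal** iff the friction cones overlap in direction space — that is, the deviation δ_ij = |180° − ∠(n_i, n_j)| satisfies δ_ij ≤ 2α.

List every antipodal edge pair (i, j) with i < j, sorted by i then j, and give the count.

α = atan 0.55 = 28.81°;  2α = 57.62°
n_0 = (+0.1480, -0.9890)
n_1 = (+0.6493, -0.7605)
n_2 = (+0.9316, -0.3634)
n_3 = (+0.7272, +0.6864)
n_4 = (-0.7181, +0.6960)
n_5 = (-0.8457, -0.5337)
  (0,1): δ = 148.02°  ·
  (0,2): δ = 119.82°  ·
  (0,3): δ = 55.16°  ✓
  (0,4): δ = 37.39°  ✓
  (0,5): δ = 113.75°  ·
  (1,2): δ = 151.80°  ·
  (1,3): δ = 87.14°  ·
  (1,4): δ = 5.40°  ✓
  (1,5): δ = 81.76°  ·
  (2,3): δ = 115.34°  ·
  (2,4): δ = 22.80°  ✓
  (2,5): δ = 53.57°  ✓
  (3,4): δ = 87.45°  ·
  (3,5): δ = 11.09°  ✓
  (4,5): δ = 103.64°  ·
antipodal pairs: 6

count = 6; pairs: (0,3), (0,4), (1,4), (2,4), (2,5), (3,5)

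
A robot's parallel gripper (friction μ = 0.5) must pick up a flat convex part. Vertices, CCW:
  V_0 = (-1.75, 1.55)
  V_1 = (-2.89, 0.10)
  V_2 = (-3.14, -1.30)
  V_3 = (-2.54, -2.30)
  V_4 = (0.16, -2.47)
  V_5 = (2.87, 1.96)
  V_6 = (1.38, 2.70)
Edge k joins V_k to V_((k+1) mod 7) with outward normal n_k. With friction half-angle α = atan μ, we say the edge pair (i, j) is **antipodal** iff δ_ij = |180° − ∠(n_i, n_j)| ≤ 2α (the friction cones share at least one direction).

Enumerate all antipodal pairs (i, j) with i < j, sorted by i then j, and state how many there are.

count = 6; pairs: (0,4), (1,4), (2,5), (3,5), (3,6), (4,6)

α = atan 0.5 = 26.57°;  2α = 53.13°
n_0 = (-0.7861, +0.6181)
n_1 = (-0.9844, +0.1758)
n_2 = (-0.8575, -0.5145)
n_3 = (-0.0628, -0.9980)
n_4 = (+0.8530, -0.5218)
n_5 = (+0.4448, +0.8956)
n_6 = (-0.3449, +0.9386)
  (0,1): δ = 151.95°  ·
  (0,2): δ = 110.86°  ·
  (0,3): δ = 55.43°  ·
  (0,4): δ = 6.72°  ✓
  (0,5): δ = 101.76°  ·
  (0,6): δ = 148.35°  ·
  (1,2): δ = 138.91°  ·
  (1,3): δ = 83.48°  ·
  (1,4): δ = 21.33°  ✓
  (1,5): δ = 73.71°  ·
  (1,6): δ = 120.30°  ·
  (2,3): δ = 124.57°  ·
  (2,4): δ = 62.42°  ·
  (2,5): δ = 32.63°  ✓
  (2,6): δ = 79.21°  ·
  (3,4): δ = 117.85°  ·
  (3,5): δ = 22.81°  ✓
  (3,6): δ = 23.78°  ✓
  (4,5): δ = 84.96°  ·
  (4,6): δ = 38.37°  ✓
  (5,6): δ = 133.42°  ·
antipodal pairs: 6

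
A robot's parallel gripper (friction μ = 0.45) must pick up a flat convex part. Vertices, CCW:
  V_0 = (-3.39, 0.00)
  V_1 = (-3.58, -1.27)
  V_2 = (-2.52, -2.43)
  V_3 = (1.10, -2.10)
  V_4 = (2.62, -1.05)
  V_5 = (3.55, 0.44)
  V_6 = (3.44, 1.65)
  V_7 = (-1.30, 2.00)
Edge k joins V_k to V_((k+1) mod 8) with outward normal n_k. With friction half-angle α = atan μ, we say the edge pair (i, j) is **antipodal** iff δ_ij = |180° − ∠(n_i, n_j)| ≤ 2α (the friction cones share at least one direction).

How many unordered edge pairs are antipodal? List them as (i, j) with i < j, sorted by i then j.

α = atan 0.45 = 24.23°;  2α = 48.46°
n_0 = (-0.9890, +0.1480)
n_1 = (-0.7382, -0.6746)
n_2 = (+0.0908, -0.9959)
n_3 = (+0.5684, -0.8228)
n_4 = (+0.8483, -0.5295)
n_5 = (+0.9959, +0.0905)
n_6 = (+0.0736, +0.9973)
n_7 = (-0.6914, +0.7225)
  (0,1): δ = 129.07°  ·
  (0,2): δ = 76.28°  ·
  (0,3): δ = 46.85°  ✓
  (0,4): δ = 23.46°  ✓
  (0,5): δ = 13.70°  ✓
  (0,6): δ = 94.29°  ·
  (0,7): δ = 142.25°  ·
  (1,2): δ = 127.21°  ·
  (1,3): δ = 97.78°  ·
  (1,4): δ = 74.39°  ·
  (1,5): δ = 37.23°  ✓
  (1,6): δ = 43.36°  ✓
  (1,7): δ = 91.32°  ·
  (2,3): δ = 150.57°  ·
  (2,4): δ = 127.18°  ·
  (2,5): δ = 90.01°  ·
  (2,6): δ = 9.43°  ✓
  (2,7): δ = 38.53°  ✓
  (3,4): δ = 156.61°  ·
  (3,5): δ = 119.44°  ·
  (3,6): δ = 38.86°  ✓
  (3,7): δ = 9.10°  ✓
  (4,5): δ = 142.83°  ·
  (4,6): δ = 62.25°  ·
  (4,7): δ = 14.29°  ✓
  (5,6): δ = 99.42°  ·
  (5,7): δ = 51.46°  ·
  (6,7): δ = 132.04°  ·
antipodal pairs: 10

count = 10; pairs: (0,3), (0,4), (0,5), (1,5), (1,6), (2,6), (2,7), (3,6), (3,7), (4,7)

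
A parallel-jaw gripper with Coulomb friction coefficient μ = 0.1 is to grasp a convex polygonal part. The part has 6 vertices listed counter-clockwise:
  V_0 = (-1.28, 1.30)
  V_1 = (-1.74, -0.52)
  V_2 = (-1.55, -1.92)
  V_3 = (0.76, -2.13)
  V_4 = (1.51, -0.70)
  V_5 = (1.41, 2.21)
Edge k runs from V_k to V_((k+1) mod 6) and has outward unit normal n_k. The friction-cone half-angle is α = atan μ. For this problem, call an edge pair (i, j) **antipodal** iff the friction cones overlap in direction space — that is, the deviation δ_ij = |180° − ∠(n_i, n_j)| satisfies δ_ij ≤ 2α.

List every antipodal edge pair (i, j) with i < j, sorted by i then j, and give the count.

α = atan 0.1 = 5.71°;  2α = 11.42°
n_0 = (-0.9695, +0.2450)
n_1 = (-0.9909, -0.1345)
n_2 = (-0.0905, -0.9959)
n_3 = (+0.8856, -0.4645)
n_4 = (+0.9994, +0.0343)
n_5 = (-0.3205, +0.9473)
  (0,1): δ = 158.09°  ·
  (0,2): δ = 81.01°  ·
  (0,3): δ = 13.49°  ·
  (0,4): δ = 16.15°  ·
  (0,5): δ = 122.87°  ·
  (1,2): δ = 102.92°  ·
  (1,3): δ = 35.40°  ·
  (1,4): δ = 5.76°  ✓
  (1,5): δ = 100.96°  ·
  (2,3): δ = 112.48°  ·
  (2,4): δ = 82.84°  ·
  (2,5): δ = 23.88°  ·
  (3,4): δ = 150.36°  ·
  (3,5): δ = 43.63°  ·
  (4,5): δ = 73.28°  ·
antipodal pairs: 1

count = 1; pairs: (1,4)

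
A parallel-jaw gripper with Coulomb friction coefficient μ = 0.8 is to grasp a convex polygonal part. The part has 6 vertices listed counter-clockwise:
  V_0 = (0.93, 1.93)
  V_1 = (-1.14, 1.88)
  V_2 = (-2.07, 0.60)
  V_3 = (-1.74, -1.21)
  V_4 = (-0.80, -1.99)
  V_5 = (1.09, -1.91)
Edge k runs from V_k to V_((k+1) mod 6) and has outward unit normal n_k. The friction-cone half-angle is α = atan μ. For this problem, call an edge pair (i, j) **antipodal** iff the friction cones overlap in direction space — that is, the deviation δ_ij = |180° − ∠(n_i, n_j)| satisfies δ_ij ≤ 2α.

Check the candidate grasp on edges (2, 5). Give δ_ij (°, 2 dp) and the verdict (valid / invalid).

δ = 7.95°, valid

α = atan 0.8 = 38.66°;  2α = 77.32°
edge 2: e_2 = (+0.33, -1.81);  n_2 = (-0.9838, -0.1794)
edge 5: e_5 = (-0.16, +3.84);  n_5 = (+0.9991, +0.0416)
∠(n_2, n_5) = 172.05°
δ = |180° − 172.05°| = 7.95°
7.95° ≤ 2α = 77.32°  →  valid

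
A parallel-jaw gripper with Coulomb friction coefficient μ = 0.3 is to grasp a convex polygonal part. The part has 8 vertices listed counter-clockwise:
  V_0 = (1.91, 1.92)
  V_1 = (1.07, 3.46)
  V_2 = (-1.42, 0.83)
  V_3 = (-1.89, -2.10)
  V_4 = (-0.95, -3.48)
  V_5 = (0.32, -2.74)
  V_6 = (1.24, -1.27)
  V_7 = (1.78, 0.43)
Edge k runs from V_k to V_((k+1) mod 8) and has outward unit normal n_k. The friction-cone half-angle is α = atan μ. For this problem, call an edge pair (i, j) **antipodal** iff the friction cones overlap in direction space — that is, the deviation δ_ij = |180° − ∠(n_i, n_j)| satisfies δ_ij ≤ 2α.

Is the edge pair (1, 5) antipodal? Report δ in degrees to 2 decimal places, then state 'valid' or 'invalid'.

δ = 11.39°, valid

α = atan 0.3 = 16.70°;  2α = 33.40°
edge 1: e_1 = (-2.49, -2.63);  n_1 = (-0.7262, +0.6875)
edge 5: e_5 = (+0.92, +1.47);  n_5 = (+0.8477, -0.5305)
∠(n_1, n_5) = 168.61°
δ = |180° − 168.61°| = 11.39°
11.39° ≤ 2α = 33.40°  →  valid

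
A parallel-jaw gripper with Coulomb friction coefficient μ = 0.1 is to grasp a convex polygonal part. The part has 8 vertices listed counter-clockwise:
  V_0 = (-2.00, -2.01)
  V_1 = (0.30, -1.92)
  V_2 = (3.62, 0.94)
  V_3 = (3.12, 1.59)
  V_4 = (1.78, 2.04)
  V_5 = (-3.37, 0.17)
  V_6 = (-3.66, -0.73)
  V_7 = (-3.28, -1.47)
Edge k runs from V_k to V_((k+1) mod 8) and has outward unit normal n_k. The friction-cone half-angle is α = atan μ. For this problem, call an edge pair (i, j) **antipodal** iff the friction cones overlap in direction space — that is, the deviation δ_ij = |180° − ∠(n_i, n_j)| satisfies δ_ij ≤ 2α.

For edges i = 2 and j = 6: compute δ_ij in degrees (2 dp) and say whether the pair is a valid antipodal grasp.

α = atan 0.1 = 5.71°;  2α = 11.42°
edge 2: e_2 = (-0.50, +0.65);  n_2 = (+0.7926, +0.6097)
edge 6: e_6 = (+0.38, -0.74);  n_6 = (-0.8896, -0.4568)
∠(n_2, n_6) = 169.61°
δ = |180° − 169.61°| = 10.39°
10.39° ≤ 2α = 11.42°  →  valid

δ = 10.39°, valid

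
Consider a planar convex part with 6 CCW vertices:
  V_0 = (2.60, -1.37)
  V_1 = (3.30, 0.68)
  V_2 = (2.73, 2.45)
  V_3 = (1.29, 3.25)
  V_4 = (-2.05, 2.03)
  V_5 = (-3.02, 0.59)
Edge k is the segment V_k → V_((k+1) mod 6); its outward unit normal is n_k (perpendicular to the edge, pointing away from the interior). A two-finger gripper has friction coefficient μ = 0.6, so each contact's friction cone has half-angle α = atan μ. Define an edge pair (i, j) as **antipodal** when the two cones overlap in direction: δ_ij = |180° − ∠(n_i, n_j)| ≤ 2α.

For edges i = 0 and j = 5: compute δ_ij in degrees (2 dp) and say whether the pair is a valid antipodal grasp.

δ = 89.63°, invalid

α = atan 0.6 = 30.96°;  2α = 61.93°
edge 0: e_0 = (+0.70, +2.05);  n_0 = (+0.9463, -0.3231)
edge 5: e_5 = (+5.62, -1.96);  n_5 = (-0.3293, -0.9442)
∠(n_0, n_5) = 90.37°
δ = |180° − 90.37°| = 89.63°
89.63° > 2α = 61.93°  →  invalid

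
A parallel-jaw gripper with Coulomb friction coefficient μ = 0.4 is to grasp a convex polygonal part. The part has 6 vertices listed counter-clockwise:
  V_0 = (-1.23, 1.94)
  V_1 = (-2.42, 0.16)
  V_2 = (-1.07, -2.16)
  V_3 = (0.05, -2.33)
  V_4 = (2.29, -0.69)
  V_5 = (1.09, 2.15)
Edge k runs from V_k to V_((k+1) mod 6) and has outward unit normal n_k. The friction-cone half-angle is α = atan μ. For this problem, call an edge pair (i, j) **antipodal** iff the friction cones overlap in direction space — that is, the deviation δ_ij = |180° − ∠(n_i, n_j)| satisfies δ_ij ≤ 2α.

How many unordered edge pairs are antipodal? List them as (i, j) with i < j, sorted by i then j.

α = atan 0.4 = 21.80°;  2α = 43.60°
n_0 = (-0.8313, +0.5558)
n_1 = (-0.8643, -0.5029)
n_2 = (-0.1501, -0.9887)
n_3 = (+0.5907, -0.8069)
n_4 = (+0.9211, +0.3892)
n_5 = (-0.0901, +0.9959)
  (0,1): δ = 116.04°  ·
  (0,2): δ = 64.87°  ·
  (0,3): δ = 20.03°  ✓
  (0,4): δ = 56.67°  ·
  (0,5): δ = 128.94°  ·
  (1,2): δ = 128.83°  ·
  (1,3): δ = 83.99°  ·
  (1,4): δ = 7.29°  ✓
  (1,5): δ = 64.98°  ·
  (2,3): δ = 135.16°  ·
  (2,4): δ = 58.46°  ·
  (2,5): δ = 13.80°  ✓
  (3,4): δ = 103.30°  ·
  (3,5): δ = 31.04°  ✓
  (4,5): δ = 107.73°  ·
antipodal pairs: 4

count = 4; pairs: (0,3), (1,4), (2,5), (3,5)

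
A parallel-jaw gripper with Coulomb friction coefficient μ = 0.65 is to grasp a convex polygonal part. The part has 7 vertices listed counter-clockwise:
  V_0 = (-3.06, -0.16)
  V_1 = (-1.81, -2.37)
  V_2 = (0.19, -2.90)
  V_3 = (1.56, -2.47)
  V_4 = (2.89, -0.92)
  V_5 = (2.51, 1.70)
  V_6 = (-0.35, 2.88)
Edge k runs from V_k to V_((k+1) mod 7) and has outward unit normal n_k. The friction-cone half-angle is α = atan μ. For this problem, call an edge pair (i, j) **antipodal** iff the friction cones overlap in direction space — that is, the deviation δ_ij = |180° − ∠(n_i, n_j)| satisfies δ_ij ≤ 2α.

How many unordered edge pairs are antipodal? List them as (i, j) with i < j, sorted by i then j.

count = 8; pairs: (0,4), (0,5), (1,5), (1,6), (2,5), (2,6), (3,6), (4,6)

α = atan 0.65 = 33.02°;  2α = 66.05°
n_0 = (-0.8704, -0.4923)
n_1 = (-0.2562, -0.9666)
n_2 = (+0.2995, -0.9541)
n_3 = (+0.7589, -0.6512)
n_4 = (+0.9896, +0.1435)
n_5 = (+0.3814, +0.9244)
n_6 = (-0.7465, +0.6654)
  (0,1): δ = 134.34°  ·
  (0,2): δ = 102.07°  ·
  (0,3): δ = 70.12°  ·
  (0,4): δ = 21.24°  ✓
  (0,5): δ = 38.09°  ✓
  (0,6): δ = 108.79°  ·
  (1,2): δ = 147.73°  ·
  (1,3): δ = 115.79°  ·
  (1,4): δ = 66.91°  ·
  (1,5): δ = 7.58°  ✓
  (1,6): δ = 63.13°  ✓
  (2,3): δ = 148.06°  ·
  (2,4): δ = 99.17°  ·
  (2,5): δ = 39.85°  ✓
  (2,6): δ = 30.86°  ✓
  (3,4): δ = 131.12°  ·
  (3,5): δ = 71.79°  ·
  (3,6): δ = 1.08°  ✓
  (4,5): δ = 120.67°  ·
  (4,6): δ = 49.97°  ✓
  (5,6): δ = 109.29°  ·
antipodal pairs: 8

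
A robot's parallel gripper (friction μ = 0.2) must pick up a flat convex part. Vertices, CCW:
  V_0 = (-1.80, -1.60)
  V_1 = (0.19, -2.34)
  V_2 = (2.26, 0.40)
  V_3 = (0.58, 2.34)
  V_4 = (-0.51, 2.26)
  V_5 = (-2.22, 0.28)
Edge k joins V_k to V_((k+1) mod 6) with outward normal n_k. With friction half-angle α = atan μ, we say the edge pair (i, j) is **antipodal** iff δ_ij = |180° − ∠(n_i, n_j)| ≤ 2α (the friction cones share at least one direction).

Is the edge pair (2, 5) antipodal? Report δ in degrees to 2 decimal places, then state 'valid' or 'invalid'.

δ = 28.30°, invalid

α = atan 0.2 = 11.31°;  2α = 22.62°
edge 2: e_2 = (-1.68, +1.94);  n_2 = (+0.7559, +0.6546)
edge 5: e_5 = (+0.42, -1.88);  n_5 = (-0.9759, -0.2180)
∠(n_2, n_5) = 151.70°
δ = |180° − 151.70°| = 28.30°
28.30° > 2α = 22.62°  →  invalid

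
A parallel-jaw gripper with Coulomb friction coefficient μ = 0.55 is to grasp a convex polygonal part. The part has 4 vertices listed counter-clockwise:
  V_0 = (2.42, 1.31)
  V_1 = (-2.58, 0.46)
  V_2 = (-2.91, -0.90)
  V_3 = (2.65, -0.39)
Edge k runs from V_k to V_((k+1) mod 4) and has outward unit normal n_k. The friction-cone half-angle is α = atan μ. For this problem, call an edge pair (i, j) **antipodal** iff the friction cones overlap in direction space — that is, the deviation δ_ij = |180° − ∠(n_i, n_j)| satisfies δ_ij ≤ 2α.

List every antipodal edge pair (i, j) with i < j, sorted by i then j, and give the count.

α = atan 0.55 = 28.81°;  2α = 57.62°
n_0 = (-0.1676, +0.9859)
n_1 = (-0.9718, +0.2358)
n_2 = (+0.0913, -0.9958)
n_3 = (+0.9910, +0.1341)
  (0,1): δ = 113.29°  ·
  (0,2): δ = 4.41°  ✓
  (0,3): δ = 88.06°  ·
  (1,2): δ = 71.12°  ·
  (1,3): δ = 21.34°  ✓
  (2,3): δ = 87.54°  ·
antipodal pairs: 2

count = 2; pairs: (0,2), (1,3)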